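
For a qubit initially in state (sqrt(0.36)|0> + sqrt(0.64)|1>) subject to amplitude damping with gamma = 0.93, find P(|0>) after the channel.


For amplitude damping with parameter gamma on state sqrt(a)|0> + sqrt(b)|1>:
alpha^2 = 0.36, beta^2 = 0.64
P(|0>) = alpha^2 + gamma * beta^2
= 0.36 + 0.93 * 0.64
= 0.36 + 0.5952
= 0.9552

0.9552


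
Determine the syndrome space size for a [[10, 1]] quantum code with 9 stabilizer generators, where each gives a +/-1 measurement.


Each stabilizer generator gives a binary (+1 or -1) measurement outcome.
With 9 independent generators:
Total syndromes = 2^9
= 512

512


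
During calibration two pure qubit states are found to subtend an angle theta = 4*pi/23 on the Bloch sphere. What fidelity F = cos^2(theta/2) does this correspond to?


For states separated by angle theta on Bloch sphere:
F = cos^2(theta/2)
theta = 4*pi/23 = 0.5464
theta/2 = 0.2732
cos(theta/2) = 0.9629
F = 0.9272

0.9272


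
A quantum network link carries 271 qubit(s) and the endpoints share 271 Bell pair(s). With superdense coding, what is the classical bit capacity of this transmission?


Superdense coding allows 2 classical bits per shared entangled pair.
271 pair(s) -> 2 * 271 = 542 classical bits

542


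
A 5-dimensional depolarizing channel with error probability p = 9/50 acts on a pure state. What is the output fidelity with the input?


F = (1-p) + p/d
= (1 - 0.1800) + 0.1800/5
= 0.8200 + 0.0360
= 0.8560

0.8560


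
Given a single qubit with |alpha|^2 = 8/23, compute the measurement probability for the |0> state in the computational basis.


|alpha|^2 = 8/23 = 0.3478
|beta|^2 = 1 - 8/23 = 15/23 = 0.6522
P(|0>) = |alpha|^2 = 0.3478

0.3478


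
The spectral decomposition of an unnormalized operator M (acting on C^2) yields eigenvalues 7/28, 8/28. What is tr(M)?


tr(M) = sum of eigenvalues
= 7/28 + 8/28
= 15/28
= 0.5357

0.5357


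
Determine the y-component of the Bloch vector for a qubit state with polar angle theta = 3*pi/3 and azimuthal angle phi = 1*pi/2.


theta = 3.1416, phi = 1.5708
r_y = sin(theta)*sin(phi) = 0.0000 * 1.0000
r_y = 0.0000

0.0000


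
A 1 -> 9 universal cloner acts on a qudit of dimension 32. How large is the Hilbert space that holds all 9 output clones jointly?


Output space = H^(tensor 9) where dim(H) = 32
dim = 32^9
= 1024 (after 2 factors)
= 32768 (after 3 factors)
= 1048576 (after 4 factors)
= 33554432 (after 5 factors)
= 1073741824 (after 6 factors)
= 34359738368 (after 7 factors)
= 1099511627776 (after 8 factors)
= 35184372088832 (after 9 factors)
= 35184372088832

35184372088832


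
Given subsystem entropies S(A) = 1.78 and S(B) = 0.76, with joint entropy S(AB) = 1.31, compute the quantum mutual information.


I(A:B) = S(A) + S(B) - S(AB)
= 1.78 + 0.76 - 1.31
= 1.2300

1.2300


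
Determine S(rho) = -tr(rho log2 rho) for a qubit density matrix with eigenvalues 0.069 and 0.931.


S = -p*log2(p) - (1-p)*log2(1-p)
p = 0.0690, 1-p = 0.9310
= -0.0690 * log2(0.0690) - 0.9310 * log2(0.9310)
= -(-0.2662) - (-0.0960)
= 0.3622

0.3622


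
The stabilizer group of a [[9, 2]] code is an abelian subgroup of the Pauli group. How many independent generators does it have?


For an [[n,k]] stabilizer code:
Number of stabilizer generators = n - k
= 9 - 2
= 7

7


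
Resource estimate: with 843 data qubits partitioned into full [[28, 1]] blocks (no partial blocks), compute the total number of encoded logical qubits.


Each code block uses 28 physical qubits for 1 logical qubit(s).
Number of complete blocks = floor(843 / 28) = 30
Logical qubits = 30 * 1
= 30

30


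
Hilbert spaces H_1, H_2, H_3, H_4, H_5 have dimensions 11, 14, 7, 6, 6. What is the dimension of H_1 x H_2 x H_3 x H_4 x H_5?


dim(H_1 x H_2 x H_3 x H_4 x H_5) = 11 * 14 * 7 * 6 * 6
= 154 * 7 * 6 * 6
= 1078 * 6 * 6
= 6468 * 6
= 38808

38808


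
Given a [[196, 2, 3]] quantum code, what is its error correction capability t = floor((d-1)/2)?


Code parameters: [[196, 2, 3]], distance d = 3.
Number of correctable errors = floor((d-1)/2)
= floor((3 - 1)/2)
= floor(2/2)
= 1

1


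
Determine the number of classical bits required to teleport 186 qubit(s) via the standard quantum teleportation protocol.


Quantum teleportation requires 2 classical bits per qubit teleported.
186 qubit(s) -> 2 * 186 = 372 classical bits

372


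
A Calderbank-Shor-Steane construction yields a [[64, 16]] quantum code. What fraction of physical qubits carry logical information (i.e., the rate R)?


Code rate R = k/n
= 16/64
= 0.2500

0.2500


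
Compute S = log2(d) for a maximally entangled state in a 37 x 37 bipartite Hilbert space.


For a maximally entangled state in d x d:
S = log2(d) = log2(37)
= 5.2095

5.2095


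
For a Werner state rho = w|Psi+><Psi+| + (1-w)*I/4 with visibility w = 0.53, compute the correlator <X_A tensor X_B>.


|Psi+> = (|01> + |10>)/sqrt(2)
For the pure Bell state, <X_A X_B> = +1 (Bell-state Pauli correlator).
The maximally-mixed part I/4 has tr(I/4 * P tensor P) = 0 for any traceless Pauli P.
So <X_A X_B>_rho = w * (+1) + (1 - w) * 0
= 0.53 * (+1)
= 0.5300

0.5300


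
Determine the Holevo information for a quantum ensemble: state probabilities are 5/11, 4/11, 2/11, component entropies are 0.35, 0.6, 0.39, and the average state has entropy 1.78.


chi = S(rho) - sum_i p_i * S(rho_i)
Weighted entropy = 5/11 * 0.35 + 4/11 * 0.6 + 2/11 * 0.39
= 0.4482
chi = 1.78 - 0.4482
= 1.3318

1.3318


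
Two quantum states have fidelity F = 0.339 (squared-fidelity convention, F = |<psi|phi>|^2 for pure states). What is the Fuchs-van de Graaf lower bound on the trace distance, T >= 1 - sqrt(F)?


Fuchs-van de Graaf (squared-fidelity convention): 1 - sqrt(F) <= T <= sqrt(1 - F).
Lower bound: T >= 1 - sqrt(F)
sqrt(F) = sqrt(0.339) = 0.5822
T >= 1 - 0.5822
T >= 0.4178

0.4178


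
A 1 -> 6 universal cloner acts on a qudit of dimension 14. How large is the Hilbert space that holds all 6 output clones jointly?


Output space = H^(tensor 6) where dim(H) = 14
dim = 14^6
= 196 (after 2 factors)
= 2744 (after 3 factors)
= 38416 (after 4 factors)
= 537824 (after 5 factors)
= 7529536 (after 6 factors)
= 7529536

7529536


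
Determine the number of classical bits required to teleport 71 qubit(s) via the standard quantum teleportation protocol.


Quantum teleportation requires 2 classical bits per qubit teleported.
71 qubit(s) -> 2 * 71 = 142 classical bits

142


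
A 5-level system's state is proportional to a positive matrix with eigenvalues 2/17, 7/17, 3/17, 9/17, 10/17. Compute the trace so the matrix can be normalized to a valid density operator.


tr(M) = sum of eigenvalues
= 2/17 + 7/17 + 3/17 + 9/17 + 10/17
= 31/17
= 1.8235

1.8235


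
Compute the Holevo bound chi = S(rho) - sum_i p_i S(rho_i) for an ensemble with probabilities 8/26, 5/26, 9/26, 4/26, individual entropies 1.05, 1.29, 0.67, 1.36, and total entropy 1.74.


chi = S(rho) - sum_i p_i * S(rho_i)
Weighted entropy = 8/26 * 1.05 + 5/26 * 1.29 + 9/26 * 0.67 + 4/26 * 1.36
= 1.0123
chi = 1.74 - 1.0123
= 0.7277

0.7277


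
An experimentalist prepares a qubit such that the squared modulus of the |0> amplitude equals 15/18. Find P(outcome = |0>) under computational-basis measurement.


|alpha|^2 = 15/18 = 0.8333
|beta|^2 = 1 - 15/18 = 3/18 = 0.1667
P(|0>) = |alpha|^2 = 0.8333

0.8333


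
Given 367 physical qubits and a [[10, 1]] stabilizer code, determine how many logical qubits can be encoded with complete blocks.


Each code block uses 10 physical qubits for 1 logical qubit(s).
Number of complete blocks = floor(367 / 10) = 36
Logical qubits = 36 * 1
= 36

36


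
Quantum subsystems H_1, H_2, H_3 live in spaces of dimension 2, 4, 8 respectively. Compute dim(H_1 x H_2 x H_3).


dim(H_1 x H_2 x H_3) = 2 * 4 * 8
= 8 * 8
= 64

64


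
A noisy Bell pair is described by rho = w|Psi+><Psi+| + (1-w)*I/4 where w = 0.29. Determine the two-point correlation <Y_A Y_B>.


|Psi+> = (|01> + |10>)/sqrt(2)
For the pure Bell state, <Y_A Y_B> = +1 (Bell-state Pauli correlator).
The maximally-mixed part I/4 has tr(I/4 * P tensor P) = 0 for any traceless Pauli P.
So <Y_A Y_B>_rho = w * (+1) + (1 - w) * 0
= 0.29 * (+1)
= 0.2900

0.2900


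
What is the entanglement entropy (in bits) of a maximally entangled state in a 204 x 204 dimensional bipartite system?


For a maximally entangled state in d x d:
S = log2(d) = log2(204)
= 7.6724

7.6724


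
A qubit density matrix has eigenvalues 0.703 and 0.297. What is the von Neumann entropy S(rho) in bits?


S = -p*log2(p) - (1-p)*log2(1-p)
p = 0.7030, 1-p = 0.2970
= -0.7030 * log2(0.7030) - 0.2970 * log2(0.2970)
= -(-0.3574) - (-0.5202)
= 0.8776

0.8776


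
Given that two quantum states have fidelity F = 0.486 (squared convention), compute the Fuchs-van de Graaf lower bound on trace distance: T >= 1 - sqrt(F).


Fuchs-van de Graaf (squared-fidelity convention): 1 - sqrt(F) <= T <= sqrt(1 - F).
Lower bound: T >= 1 - sqrt(F)
sqrt(F) = sqrt(0.486) = 0.6971
T >= 1 - 0.6971
T >= 0.3029

0.3029


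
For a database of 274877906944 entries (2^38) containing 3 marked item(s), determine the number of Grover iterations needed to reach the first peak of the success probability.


After j Grover iterations the success probability is P(j) = sin^2((2j+1)*theta), where sin(theta) = sqrt(k/N).
N = 2^38 = 274877906944, k = 3
sin(theta) = sqrt(k/N) = 3.30362474e-06
theta = arcsin(sqrt(k/N)) = 3.30362474e-06 rad
P(j) reaches its first maximum when (2j+1)*theta is as close as possible to pi/2, i.e. j = round(pi/(4*theta) - 1/2).
pi/(4*theta) - 1/2 = 237737.8103
(For comparison, the common estimate pi/4 * sqrt(N/k) = 237738.3103; the exact maximiser is used here.)
Optimal iterations = 237738

237738


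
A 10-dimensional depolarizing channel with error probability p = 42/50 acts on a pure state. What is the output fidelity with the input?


F = (1-p) + p/d
= (1 - 0.8400) + 0.8400/10
= 0.1600 + 0.0840
= 0.2440

0.2440


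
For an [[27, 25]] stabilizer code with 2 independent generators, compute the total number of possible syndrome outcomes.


Each stabilizer generator gives a binary (+1 or -1) measurement outcome.
With 2 independent generators:
Total syndromes = 2^2
= 4

4


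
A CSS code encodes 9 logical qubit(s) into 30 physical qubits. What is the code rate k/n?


Code rate R = k/n
= 9/30
= 0.3000

0.3000


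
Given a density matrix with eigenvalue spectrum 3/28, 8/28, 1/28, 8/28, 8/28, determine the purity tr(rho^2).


tr(rho^2) = sum of eigenvalues squared
= (3/28)^2 + (8/28)^2 + (1/28)^2 + (8/28)^2 + (8/28)^2
= (9 + 64 + 1 + 64 + 64) / 784
= 202/784
= 0.2577

0.2577


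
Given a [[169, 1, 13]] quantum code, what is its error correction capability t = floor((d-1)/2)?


Code parameters: [[169, 1, 13]], distance d = 13.
Number of correctable errors = floor((d-1)/2)
= floor((13 - 1)/2)
= floor(12/2)
= 6

6


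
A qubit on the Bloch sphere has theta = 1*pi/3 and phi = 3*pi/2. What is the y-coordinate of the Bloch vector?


theta = 1.0472, phi = 4.7124
r_y = sin(theta)*sin(phi) = 0.8660 * -1.0000
r_y = -0.8660

-0.8660


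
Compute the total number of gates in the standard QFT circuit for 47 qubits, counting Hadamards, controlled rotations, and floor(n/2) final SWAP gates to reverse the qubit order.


Hadamard gates: 47
Controlled rotations: n*(n-1)/2 = 47*46/2 = 1081
SWAP gates: floor(n/2) = floor(47/2) = 23
Total = 47 + 1081 + 23
= 1151

1151


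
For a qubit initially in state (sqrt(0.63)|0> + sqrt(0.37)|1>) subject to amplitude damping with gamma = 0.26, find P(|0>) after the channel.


For amplitude damping with parameter gamma on state sqrt(a)|0> + sqrt(b)|1>:
alpha^2 = 0.63, beta^2 = 0.37
P(|0>) = alpha^2 + gamma * beta^2
= 0.63 + 0.26 * 0.37
= 0.63 + 0.0962
= 0.7262

0.7262


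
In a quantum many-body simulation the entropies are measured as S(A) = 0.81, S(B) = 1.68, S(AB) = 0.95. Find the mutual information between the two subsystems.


I(A:B) = S(A) + S(B) - S(AB)
= 0.81 + 1.68 - 0.95
= 1.5400

1.5400


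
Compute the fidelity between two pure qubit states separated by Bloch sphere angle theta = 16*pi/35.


For states separated by angle theta on Bloch sphere:
F = cos^2(theta/2)
theta = 16*pi/35 = 1.4362
theta/2 = 0.7181
cos(theta/2) = 0.7531
F = 0.5671

0.5671


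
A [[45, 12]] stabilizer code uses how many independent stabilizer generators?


For an [[n,k]] stabilizer code:
Number of stabilizer generators = n - k
= 45 - 12
= 33

33


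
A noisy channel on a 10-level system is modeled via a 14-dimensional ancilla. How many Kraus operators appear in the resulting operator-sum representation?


Tracing out the environment in an orthonormal basis {|i>_E} gives Kraus operators K_i = <i|_E U |0>_E.
Number of Kraus operators = dim(H_env) = d_env
= 14

14


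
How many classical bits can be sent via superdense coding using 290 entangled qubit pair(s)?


Superdense coding allows 2 classical bits per shared entangled pair.
290 pair(s) -> 2 * 290 = 580 classical bits

580


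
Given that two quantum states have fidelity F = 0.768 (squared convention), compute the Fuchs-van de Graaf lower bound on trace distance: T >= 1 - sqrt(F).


Fuchs-van de Graaf (squared-fidelity convention): 1 - sqrt(F) <= T <= sqrt(1 - F).
Lower bound: T >= 1 - sqrt(F)
sqrt(F) = sqrt(0.768) = 0.8764
T >= 1 - 0.8764
T >= 0.1236

0.1236


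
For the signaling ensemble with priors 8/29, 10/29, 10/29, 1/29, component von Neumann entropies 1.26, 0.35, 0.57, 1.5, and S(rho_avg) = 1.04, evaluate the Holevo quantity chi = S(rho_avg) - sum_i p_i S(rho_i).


chi = S(rho) - sum_i p_i * S(rho_i)
Weighted entropy = 8/29 * 1.26 + 10/29 * 0.35 + 10/29 * 0.57 + 1/29 * 1.5
= 0.7166
chi = 1.04 - 0.7166
= 0.3234

0.3234


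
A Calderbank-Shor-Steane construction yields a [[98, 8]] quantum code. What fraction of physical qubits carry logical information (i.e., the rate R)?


Code rate R = k/n
= 8/98
= 0.0816

0.0816


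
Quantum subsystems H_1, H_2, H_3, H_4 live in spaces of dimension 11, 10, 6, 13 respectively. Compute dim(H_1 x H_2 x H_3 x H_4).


dim(H_1 x H_2 x H_3 x H_4) = 11 * 10 * 6 * 13
= 110 * 6 * 13
= 660 * 13
= 8580

8580


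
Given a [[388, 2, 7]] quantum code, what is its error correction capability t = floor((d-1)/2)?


Code parameters: [[388, 2, 7]], distance d = 7.
Number of correctable errors = floor((d-1)/2)
= floor((7 - 1)/2)
= floor(6/2)
= 3

3


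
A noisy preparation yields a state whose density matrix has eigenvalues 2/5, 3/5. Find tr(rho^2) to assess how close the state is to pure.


tr(rho^2) = sum of eigenvalues squared
= (2/5)^2 + (3/5)^2
= (4 + 9) / 25
= 13/25
= 0.5200

0.5200


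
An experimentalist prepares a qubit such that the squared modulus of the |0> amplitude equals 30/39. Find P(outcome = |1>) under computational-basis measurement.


|alpha|^2 = 30/39 = 0.7692
|beta|^2 = 1 - 30/39 = 9/39 = 0.2308
P(|1>) = |beta|^2 = 0.2308

0.2308


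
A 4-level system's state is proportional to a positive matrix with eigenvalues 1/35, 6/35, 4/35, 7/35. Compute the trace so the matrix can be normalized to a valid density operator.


tr(M) = sum of eigenvalues
= 1/35 + 6/35 + 4/35 + 7/35
= 18/35
= 0.5143

0.5143


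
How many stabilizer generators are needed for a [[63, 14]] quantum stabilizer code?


For an [[n,k]] stabilizer code:
Number of stabilizer generators = n - k
= 63 - 14
= 49

49


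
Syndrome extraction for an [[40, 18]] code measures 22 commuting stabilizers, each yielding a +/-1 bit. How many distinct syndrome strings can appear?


Each stabilizer generator gives a binary (+1 or -1) measurement outcome.
With 22 independent generators:
Total syndromes = 2^22
= 4194304

4194304


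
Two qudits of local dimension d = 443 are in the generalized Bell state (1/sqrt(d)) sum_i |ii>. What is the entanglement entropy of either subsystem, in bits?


For a maximally entangled state in d x d:
S = log2(d) = log2(443)
= 8.7912

8.7912


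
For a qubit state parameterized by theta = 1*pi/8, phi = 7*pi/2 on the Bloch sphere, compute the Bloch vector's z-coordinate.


theta = 0.3927, phi = 10.9956
r_z = cos(theta) = 0.9239

0.9239


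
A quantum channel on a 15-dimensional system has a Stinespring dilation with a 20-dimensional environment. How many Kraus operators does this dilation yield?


Tracing out the environment in an orthonormal basis {|i>_E} gives Kraus operators K_i = <i|_E U |0>_E.
Number of Kraus operators = dim(H_env) = d_env
= 20

20


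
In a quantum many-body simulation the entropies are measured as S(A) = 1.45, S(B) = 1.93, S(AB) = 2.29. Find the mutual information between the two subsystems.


I(A:B) = S(A) + S(B) - S(AB)
= 1.45 + 1.93 - 2.29
= 1.0900

1.0900


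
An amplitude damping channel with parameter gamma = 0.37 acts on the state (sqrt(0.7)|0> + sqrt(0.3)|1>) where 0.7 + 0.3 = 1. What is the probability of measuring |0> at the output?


For amplitude damping with parameter gamma on state sqrt(a)|0> + sqrt(b)|1>:
alpha^2 = 0.7, beta^2 = 0.3
P(|0>) = alpha^2 + gamma * beta^2
= 0.7 + 0.37 * 0.3
= 0.7 + 0.1110
= 0.8110

0.8110


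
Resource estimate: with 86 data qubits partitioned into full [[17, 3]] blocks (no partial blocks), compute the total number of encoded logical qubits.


Each code block uses 17 physical qubits for 3 logical qubit(s).
Number of complete blocks = floor(86 / 17) = 5
Logical qubits = 5 * 3
= 15

15


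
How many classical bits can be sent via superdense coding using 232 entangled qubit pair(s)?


Superdense coding allows 2 classical bits per shared entangled pair.
232 pair(s) -> 2 * 232 = 464 classical bits

464


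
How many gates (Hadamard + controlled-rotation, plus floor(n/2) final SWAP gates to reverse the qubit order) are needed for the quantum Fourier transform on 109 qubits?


Hadamard gates: 109
Controlled rotations: n*(n-1)/2 = 109*108/2 = 5886
SWAP gates: floor(n/2) = floor(109/2) = 54
Total = 109 + 5886 + 54
= 6049

6049


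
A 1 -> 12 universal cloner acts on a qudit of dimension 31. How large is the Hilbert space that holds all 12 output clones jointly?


Output space = H^(tensor 12) where dim(H) = 31
dim = 31^12
= 961 (after 2 factors)
= 29791 (after 3 factors)
= 923521 (after 4 factors)
= 28629151 (after 5 factors)
= 887503681 (after 6 factors)
= 27512614111 (after 7 factors)
= 852891037441 (after 8 factors)
= 26439622160671 (after 9 factors)
= 819628286980801 (after 10 factors)
= 25408476896404831 (after 11 factors)
= 787662783788549761 (after 12 factors)
= 787662783788549761

787662783788549761


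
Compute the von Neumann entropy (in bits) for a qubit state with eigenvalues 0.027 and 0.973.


S = -p*log2(p) - (1-p)*log2(1-p)
p = 0.0270, 1-p = 0.9730
= -0.0270 * log2(0.0270) - 0.9730 * log2(0.9730)
= -(-0.1407) - (-0.0384)
= 0.1791

0.1791


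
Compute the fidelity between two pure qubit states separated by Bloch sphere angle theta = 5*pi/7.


For states separated by angle theta on Bloch sphere:
F = cos^2(theta/2)
theta = 5*pi/7 = 2.2440
theta/2 = 1.1220
cos(theta/2) = 0.4339
F = 0.1883

0.1883


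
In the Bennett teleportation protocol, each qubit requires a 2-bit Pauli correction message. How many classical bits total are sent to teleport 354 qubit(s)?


Quantum teleportation requires 2 classical bits per qubit teleported.
354 qubit(s) -> 2 * 354 = 708 classical bits

708


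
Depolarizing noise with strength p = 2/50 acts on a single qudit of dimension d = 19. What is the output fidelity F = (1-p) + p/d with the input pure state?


F = (1-p) + p/d
= (1 - 0.0400) + 0.0400/19
= 0.9600 + 0.0021
= 0.9621

0.9621


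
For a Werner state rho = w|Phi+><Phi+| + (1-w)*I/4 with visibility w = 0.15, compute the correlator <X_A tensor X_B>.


|Phi+> = (|00> + |11>)/sqrt(2)
For the pure Bell state, <X_A X_B> = +1 (Bell-state Pauli correlator).
The maximally-mixed part I/4 has tr(I/4 * P tensor P) = 0 for any traceless Pauli P.
So <X_A X_B>_rho = w * (+1) + (1 - w) * 0
= 0.15 * (+1)
= 0.1500

0.1500


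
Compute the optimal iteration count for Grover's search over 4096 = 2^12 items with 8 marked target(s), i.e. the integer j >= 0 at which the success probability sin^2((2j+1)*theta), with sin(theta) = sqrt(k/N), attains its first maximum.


After j Grover iterations the success probability is P(j) = sin^2((2j+1)*theta), where sin(theta) = sqrt(k/N).
N = 2^12 = 4096, k = 8
sin(theta) = sqrt(k/N) = 0.04419417382
theta = arcsin(sqrt(k/N)) = 0.04420857261 rad
P(j) reaches its first maximum when (2j+1)*theta is as close as possible to pi/2, i.e. j = round(pi/(4*theta) - 1/2).
pi/(4*theta) - 1/2 = 17.2657
(For comparison, the common estimate pi/4 * sqrt(N/k) = 17.7715; the exact maximiser is used here.)
Optimal iterations = 17

17


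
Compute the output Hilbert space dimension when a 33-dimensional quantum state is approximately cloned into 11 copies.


Output space = H^(tensor 11) where dim(H) = 33
dim = 33^11
= 1089 (after 2 factors)
= 35937 (after 3 factors)
= 1185921 (after 4 factors)
= 39135393 (after 5 factors)
= 1291467969 (after 6 factors)
= 42618442977 (after 7 factors)
= 1406408618241 (after 8 factors)
= 46411484401953 (after 9 factors)
= 1531578985264449 (after 10 factors)
= 50542106513726817 (after 11 factors)
= 50542106513726817

50542106513726817


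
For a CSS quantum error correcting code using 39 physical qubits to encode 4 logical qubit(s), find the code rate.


Code rate R = k/n
= 4/39
= 0.1026

0.1026


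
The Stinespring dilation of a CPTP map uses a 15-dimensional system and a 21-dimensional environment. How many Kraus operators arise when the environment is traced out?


Tracing out the environment in an orthonormal basis {|i>_E} gives Kraus operators K_i = <i|_E U |0>_E.
Number of Kraus operators = dim(H_env) = d_env
= 21

21


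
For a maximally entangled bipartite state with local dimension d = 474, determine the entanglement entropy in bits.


For a maximally entangled state in d x d:
S = log2(d) = log2(474)
= 8.8887

8.8887


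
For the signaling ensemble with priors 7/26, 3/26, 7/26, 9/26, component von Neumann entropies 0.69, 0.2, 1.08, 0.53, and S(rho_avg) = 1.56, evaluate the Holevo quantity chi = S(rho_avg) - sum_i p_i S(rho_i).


chi = S(rho) - sum_i p_i * S(rho_i)
Weighted entropy = 7/26 * 0.69 + 3/26 * 0.2 + 7/26 * 1.08 + 9/26 * 0.53
= 0.6831
chi = 1.56 - 0.6831
= 0.8769

0.8769


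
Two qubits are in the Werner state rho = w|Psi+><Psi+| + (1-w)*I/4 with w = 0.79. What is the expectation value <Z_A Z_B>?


|Psi+> = (|01> + |10>)/sqrt(2)
For the pure Bell state, <Z_A Z_B> = -1 (Bell-state Pauli correlator).
The maximally-mixed part I/4 has tr(I/4 * P tensor P) = 0 for any traceless Pauli P.
So <Z_A Z_B>_rho = w * (-1) + (1 - w) * 0
= 0.79 * (-1)
= -0.7900

-0.7900


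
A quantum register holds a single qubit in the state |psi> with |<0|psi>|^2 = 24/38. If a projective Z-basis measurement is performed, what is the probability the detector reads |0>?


|alpha|^2 = 24/38 = 0.6316
|beta|^2 = 1 - 24/38 = 14/38 = 0.3684
P(|0>) = |alpha|^2 = 0.6316

0.6316


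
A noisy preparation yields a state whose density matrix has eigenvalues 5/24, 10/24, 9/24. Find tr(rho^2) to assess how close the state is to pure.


tr(rho^2) = sum of eigenvalues squared
= (5/24)^2 + (10/24)^2 + (9/24)^2
= (25 + 100 + 81) / 576
= 206/576
= 0.3576

0.3576


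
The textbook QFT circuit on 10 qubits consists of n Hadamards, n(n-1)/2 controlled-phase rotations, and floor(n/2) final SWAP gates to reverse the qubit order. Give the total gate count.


Hadamard gates: 10
Controlled rotations: n*(n-1)/2 = 10*9/2 = 45
SWAP gates: floor(n/2) = floor(10/2) = 5
Total = 10 + 45 + 5
= 60

60


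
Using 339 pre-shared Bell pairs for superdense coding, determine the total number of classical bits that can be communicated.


Superdense coding allows 2 classical bits per shared entangled pair.
339 pair(s) -> 2 * 339 = 678 classical bits

678


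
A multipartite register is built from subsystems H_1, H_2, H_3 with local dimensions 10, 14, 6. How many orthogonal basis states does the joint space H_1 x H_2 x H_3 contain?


dim(H_1 x H_2 x H_3) = 10 * 14 * 6
= 140 * 6
= 840

840


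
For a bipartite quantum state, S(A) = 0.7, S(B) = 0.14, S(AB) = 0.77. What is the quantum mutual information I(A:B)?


I(A:B) = S(A) + S(B) - S(AB)
= 0.7 + 0.14 - 0.77
= 0.0700

0.0700


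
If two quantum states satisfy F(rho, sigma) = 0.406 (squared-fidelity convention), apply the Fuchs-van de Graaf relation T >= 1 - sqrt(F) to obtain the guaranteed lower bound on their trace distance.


Fuchs-van de Graaf (squared-fidelity convention): 1 - sqrt(F) <= T <= sqrt(1 - F).
Lower bound: T >= 1 - sqrt(F)
sqrt(F) = sqrt(0.406) = 0.6372
T >= 1 - 0.6372
T >= 0.3628

0.3628


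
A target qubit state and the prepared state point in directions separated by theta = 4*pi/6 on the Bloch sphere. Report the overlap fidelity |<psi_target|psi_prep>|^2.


For states separated by angle theta on Bloch sphere:
F = cos^2(theta/2)
theta = 4*pi/6 = 2.0944
theta/2 = 1.0472
cos(theta/2) = 0.5000
F = 0.2500

0.2500


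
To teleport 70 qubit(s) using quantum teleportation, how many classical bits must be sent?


Quantum teleportation requires 2 classical bits per qubit teleported.
70 qubit(s) -> 2 * 70 = 140 classical bits

140


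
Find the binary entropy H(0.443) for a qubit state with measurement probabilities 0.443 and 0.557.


S = -p*log2(p) - (1-p)*log2(1-p)
p = 0.4430, 1-p = 0.5570
= -0.4430 * log2(0.4430) - 0.5570 * log2(0.5570)
= -(-0.5204) - (-0.4702)
= 0.9906

0.9906


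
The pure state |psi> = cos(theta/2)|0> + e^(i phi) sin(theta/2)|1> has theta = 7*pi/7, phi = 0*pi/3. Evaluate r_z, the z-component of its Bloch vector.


theta = 3.1416, phi = 0.0000
r_z = cos(theta) = -1.0000

-1.0000


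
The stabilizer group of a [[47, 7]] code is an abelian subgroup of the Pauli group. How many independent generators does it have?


For an [[n,k]] stabilizer code:
Number of stabilizer generators = n - k
= 47 - 7
= 40

40


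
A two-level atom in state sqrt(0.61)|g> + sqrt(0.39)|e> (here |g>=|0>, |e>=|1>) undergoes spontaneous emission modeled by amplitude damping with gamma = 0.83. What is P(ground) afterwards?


For amplitude damping with parameter gamma on state sqrt(a)|0> + sqrt(b)|1>:
alpha^2 = 0.61, beta^2 = 0.39
P(|0>) = alpha^2 + gamma * beta^2
= 0.61 + 0.83 * 0.39
= 0.61 + 0.3237
= 0.9337

0.9337


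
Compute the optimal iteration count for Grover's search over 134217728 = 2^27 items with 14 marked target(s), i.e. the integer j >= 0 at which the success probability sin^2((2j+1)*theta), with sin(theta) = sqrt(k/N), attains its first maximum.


After j Grover iterations the success probability is P(j) = sin^2((2j+1)*theta), where sin(theta) = sqrt(k/N).
N = 2^27 = 134217728, k = 14
sin(theta) = sqrt(k/N) = 0.0003229676893
theta = arcsin(sqrt(k/N)) = 0.000322967695 rad
P(j) reaches its first maximum when (2j+1)*theta is as close as possible to pi/2, i.e. j = round(pi/(4*theta) - 1/2).
pi/(4*theta) - 1/2 = 2431.3165
(For comparison, the common estimate pi/4 * sqrt(N/k) = 2431.8165; the exact maximiser is used here.)
Optimal iterations = 2431

2431


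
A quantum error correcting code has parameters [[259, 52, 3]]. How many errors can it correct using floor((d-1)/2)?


Code parameters: [[259, 52, 3]], distance d = 3.
Number of correctable errors = floor((d-1)/2)
= floor((3 - 1)/2)
= floor(2/2)
= 1

1


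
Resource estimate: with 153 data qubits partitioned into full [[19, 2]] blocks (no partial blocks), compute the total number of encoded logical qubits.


Each code block uses 19 physical qubits for 2 logical qubit(s).
Number of complete blocks = floor(153 / 19) = 8
Logical qubits = 8 * 2
= 16

16


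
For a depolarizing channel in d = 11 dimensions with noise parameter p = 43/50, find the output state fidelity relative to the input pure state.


F = (1-p) + p/d
= (1 - 0.8600) + 0.8600/11
= 0.1400 + 0.0782
= 0.2182

0.2182


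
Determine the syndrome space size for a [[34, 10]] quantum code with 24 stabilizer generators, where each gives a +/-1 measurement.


Each stabilizer generator gives a binary (+1 or -1) measurement outcome.
With 24 independent generators:
Total syndromes = 2^24
= 16777216

16777216


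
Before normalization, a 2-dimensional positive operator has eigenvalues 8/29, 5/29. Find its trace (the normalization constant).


tr(M) = sum of eigenvalues
= 8/29 + 5/29
= 13/29
= 0.4483

0.4483


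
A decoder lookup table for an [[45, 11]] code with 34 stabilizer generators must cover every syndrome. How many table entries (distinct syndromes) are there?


Each stabilizer generator gives a binary (+1 or -1) measurement outcome.
With 34 independent generators:
Total syndromes = 2^34
= 17179869184

17179869184


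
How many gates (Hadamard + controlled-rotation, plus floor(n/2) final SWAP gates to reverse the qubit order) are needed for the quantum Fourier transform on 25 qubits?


Hadamard gates: 25
Controlled rotations: n*(n-1)/2 = 25*24/2 = 300
SWAP gates: floor(n/2) = floor(25/2) = 12
Total = 25 + 300 + 12
= 337

337


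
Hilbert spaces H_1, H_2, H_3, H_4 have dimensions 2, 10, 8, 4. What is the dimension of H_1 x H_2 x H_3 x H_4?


dim(H_1 x H_2 x H_3 x H_4) = 2 * 10 * 8 * 4
= 20 * 8 * 4
= 160 * 4
= 640

640


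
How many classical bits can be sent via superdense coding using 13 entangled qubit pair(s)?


Superdense coding allows 2 classical bits per shared entangled pair.
13 pair(s) -> 2 * 13 = 26 classical bits

26


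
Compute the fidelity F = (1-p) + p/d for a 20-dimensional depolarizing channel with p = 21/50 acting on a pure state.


F = (1-p) + p/d
= (1 - 0.4200) + 0.4200/20
= 0.5800 + 0.0210
= 0.6010

0.6010


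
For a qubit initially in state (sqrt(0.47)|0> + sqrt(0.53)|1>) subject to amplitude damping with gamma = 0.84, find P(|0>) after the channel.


For amplitude damping with parameter gamma on state sqrt(a)|0> + sqrt(b)|1>:
alpha^2 = 0.47, beta^2 = 0.53
P(|0>) = alpha^2 + gamma * beta^2
= 0.47 + 0.84 * 0.53
= 0.47 + 0.4452
= 0.9152

0.9152


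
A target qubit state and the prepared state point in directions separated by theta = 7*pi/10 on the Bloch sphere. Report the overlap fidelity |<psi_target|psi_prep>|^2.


For states separated by angle theta on Bloch sphere:
F = cos^2(theta/2)
theta = 7*pi/10 = 2.1991
theta/2 = 1.0996
cos(theta/2) = 0.4540
F = 0.2061

0.2061


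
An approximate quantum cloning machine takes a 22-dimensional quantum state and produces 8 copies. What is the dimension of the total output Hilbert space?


Output space = H^(tensor 8) where dim(H) = 22
dim = 22^8
= 484 (after 2 factors)
= 10648 (after 3 factors)
= 234256 (after 4 factors)
= 5153632 (after 5 factors)
= 113379904 (after 6 factors)
= 2494357888 (after 7 factors)
= 54875873536 (after 8 factors)
= 54875873536

54875873536


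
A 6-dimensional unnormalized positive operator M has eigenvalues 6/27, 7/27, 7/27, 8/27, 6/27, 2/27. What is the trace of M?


tr(M) = sum of eigenvalues
= 6/27 + 7/27 + 7/27 + 8/27 + 6/27 + 2/27
= 36/27
= 1.3333

1.3333


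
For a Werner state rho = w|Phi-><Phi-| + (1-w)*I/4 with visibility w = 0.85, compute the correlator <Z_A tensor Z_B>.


|Phi-> = (|00> - |11>)/sqrt(2)
For the pure Bell state, <Z_A Z_B> = +1 (Bell-state Pauli correlator).
The maximally-mixed part I/4 has tr(I/4 * P tensor P) = 0 for any traceless Pauli P.
So <Z_A Z_B>_rho = w * (+1) + (1 - w) * 0
= 0.85 * (+1)
= 0.8500

0.8500


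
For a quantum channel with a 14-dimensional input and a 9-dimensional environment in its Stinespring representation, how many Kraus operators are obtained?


Tracing out the environment in an orthonormal basis {|i>_E} gives Kraus operators K_i = <i|_E U |0>_E.
Number of Kraus operators = dim(H_env) = d_env
= 9

9


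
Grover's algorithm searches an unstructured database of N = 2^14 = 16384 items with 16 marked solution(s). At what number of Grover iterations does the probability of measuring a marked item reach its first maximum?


After j Grover iterations the success probability is P(j) = sin^2((2j+1)*theta), where sin(theta) = sqrt(k/N).
N = 2^14 = 16384, k = 16
sin(theta) = sqrt(k/N) = 0.03125
theta = arcsin(sqrt(k/N)) = 0.0312550885 rad
P(j) reaches its first maximum when (2j+1)*theta is as close as possible to pi/2, i.e. j = round(pi/(4*theta) - 1/2).
pi/(4*theta) - 1/2 = 24.6286
(For comparison, the common estimate pi/4 * sqrt(N/k) = 25.1327; the exact maximiser is used here.)
Optimal iterations = 25

25


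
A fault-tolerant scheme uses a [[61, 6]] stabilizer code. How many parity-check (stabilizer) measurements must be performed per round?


For an [[n,k]] stabilizer code:
Number of stabilizer generators = n - k
= 61 - 6
= 55

55


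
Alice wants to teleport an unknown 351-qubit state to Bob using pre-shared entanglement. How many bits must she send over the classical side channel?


Quantum teleportation requires 2 classical bits per qubit teleported.
351 qubit(s) -> 2 * 351 = 702 classical bits

702


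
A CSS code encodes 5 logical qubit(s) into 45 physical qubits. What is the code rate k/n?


Code rate R = k/n
= 5/45
= 0.1111

0.1111


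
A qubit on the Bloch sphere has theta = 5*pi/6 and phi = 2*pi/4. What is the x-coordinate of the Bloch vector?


theta = 2.6180, phi = 1.5708
r_x = sin(theta)*cos(phi) = 0.5000 * 0.0000
r_x = 0.0000

0.0000


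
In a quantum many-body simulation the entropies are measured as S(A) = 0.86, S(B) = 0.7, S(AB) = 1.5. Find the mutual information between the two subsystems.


I(A:B) = S(A) + S(B) - S(AB)
= 0.86 + 0.7 - 1.5
= 0.0600

0.0600


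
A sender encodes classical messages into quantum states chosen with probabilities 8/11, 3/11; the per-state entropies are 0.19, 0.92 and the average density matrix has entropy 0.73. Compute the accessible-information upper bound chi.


chi = S(rho) - sum_i p_i * S(rho_i)
Weighted entropy = 8/11 * 0.19 + 3/11 * 0.92
= 0.3891
chi = 0.73 - 0.3891
= 0.3409

0.3409


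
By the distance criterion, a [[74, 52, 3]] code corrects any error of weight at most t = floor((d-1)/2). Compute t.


Code parameters: [[74, 52, 3]], distance d = 3.
Number of correctable errors = floor((d-1)/2)
= floor((3 - 1)/2)
= floor(2/2)
= 1

1


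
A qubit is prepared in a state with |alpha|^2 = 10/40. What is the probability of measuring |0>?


|alpha|^2 = 10/40 = 0.2500
|beta|^2 = 1 - 10/40 = 30/40 = 0.7500
P(|0>) = |alpha|^2 = 0.2500

0.2500


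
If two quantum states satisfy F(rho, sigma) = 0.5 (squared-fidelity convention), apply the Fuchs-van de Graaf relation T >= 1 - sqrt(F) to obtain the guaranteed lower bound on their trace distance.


Fuchs-van de Graaf (squared-fidelity convention): 1 - sqrt(F) <= T <= sqrt(1 - F).
Lower bound: T >= 1 - sqrt(F)
sqrt(F) = sqrt(0.5) = 0.7071
T >= 1 - 0.7071
T >= 0.2929

0.2929


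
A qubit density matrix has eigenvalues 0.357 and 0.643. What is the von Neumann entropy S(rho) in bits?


S = -p*log2(p) - (1-p)*log2(1-p)
p = 0.3570, 1-p = 0.6430
= -0.3570 * log2(0.3570) - 0.6430 * log2(0.6430)
= -(-0.5305) - (-0.4097)
= 0.9402

0.9402


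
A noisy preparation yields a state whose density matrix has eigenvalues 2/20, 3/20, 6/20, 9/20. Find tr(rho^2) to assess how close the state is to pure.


tr(rho^2) = sum of eigenvalues squared
= (2/20)^2 + (3/20)^2 + (6/20)^2 + (9/20)^2
= (4 + 9 + 36 + 81) / 400
= 130/400
= 0.3250

0.3250


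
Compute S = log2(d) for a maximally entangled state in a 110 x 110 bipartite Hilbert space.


For a maximally entangled state in d x d:
S = log2(d) = log2(110)
= 6.7814

6.7814


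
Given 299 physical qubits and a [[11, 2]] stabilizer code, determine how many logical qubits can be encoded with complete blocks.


Each code block uses 11 physical qubits for 2 logical qubit(s).
Number of complete blocks = floor(299 / 11) = 27
Logical qubits = 27 * 2
= 54

54


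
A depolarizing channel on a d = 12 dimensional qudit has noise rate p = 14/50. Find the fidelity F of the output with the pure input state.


F = (1-p) + p/d
= (1 - 0.2800) + 0.2800/12
= 0.7200 + 0.0233
= 0.7433

0.7433


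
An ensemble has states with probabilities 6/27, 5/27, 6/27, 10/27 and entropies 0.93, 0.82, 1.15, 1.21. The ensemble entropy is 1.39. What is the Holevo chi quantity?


chi = S(rho) - sum_i p_i * S(rho_i)
Weighted entropy = 6/27 * 0.93 + 5/27 * 0.82 + 6/27 * 1.15 + 10/27 * 1.21
= 1.0622
chi = 1.39 - 1.0622
= 0.3278

0.3278


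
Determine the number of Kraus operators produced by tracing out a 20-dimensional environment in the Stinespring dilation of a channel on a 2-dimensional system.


Tracing out the environment in an orthonormal basis {|i>_E} gives Kraus operators K_i = <i|_E U |0>_E.
Number of Kraus operators = dim(H_env) = d_env
= 20

20


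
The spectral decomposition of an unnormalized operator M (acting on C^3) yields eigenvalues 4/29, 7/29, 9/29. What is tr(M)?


tr(M) = sum of eigenvalues
= 4/29 + 7/29 + 9/29
= 20/29
= 0.6897

0.6897


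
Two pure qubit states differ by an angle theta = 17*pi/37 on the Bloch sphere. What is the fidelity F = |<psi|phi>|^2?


For states separated by angle theta on Bloch sphere:
F = cos^2(theta/2)
theta = 17*pi/37 = 1.4434
theta/2 = 0.7217
cos(theta/2) = 0.7507
F = 0.5635

0.5635


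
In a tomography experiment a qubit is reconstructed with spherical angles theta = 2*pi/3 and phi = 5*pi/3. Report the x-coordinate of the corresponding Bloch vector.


theta = 2.0944, phi = 5.2360
r_x = sin(theta)*cos(phi) = 0.8660 * 0.5000
r_x = 0.4330

0.4330


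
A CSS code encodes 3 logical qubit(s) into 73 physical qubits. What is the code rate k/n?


Code rate R = k/n
= 3/73
= 0.0411

0.0411


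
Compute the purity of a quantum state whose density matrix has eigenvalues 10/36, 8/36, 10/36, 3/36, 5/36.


tr(rho^2) = sum of eigenvalues squared
= (10/36)^2 + (8/36)^2 + (10/36)^2 + (3/36)^2 + (5/36)^2
= (100 + 64 + 100 + 9 + 25) / 1296
= 298/1296
= 0.2299

0.2299


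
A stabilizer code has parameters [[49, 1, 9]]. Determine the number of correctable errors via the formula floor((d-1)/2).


Code parameters: [[49, 1, 9]], distance d = 9.
Number of correctable errors = floor((d-1)/2)
= floor((9 - 1)/2)
= floor(8/2)
= 4

4


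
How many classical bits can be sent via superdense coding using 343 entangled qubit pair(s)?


Superdense coding allows 2 classical bits per shared entangled pair.
343 pair(s) -> 2 * 343 = 686 classical bits

686


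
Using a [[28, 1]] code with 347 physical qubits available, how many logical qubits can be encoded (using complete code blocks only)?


Each code block uses 28 physical qubits for 1 logical qubit(s).
Number of complete blocks = floor(347 / 28) = 12
Logical qubits = 12 * 1
= 12

12


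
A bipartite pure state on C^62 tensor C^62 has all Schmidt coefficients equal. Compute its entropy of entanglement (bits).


For a maximally entangled state in d x d:
S = log2(d) = log2(62)
= 5.9542

5.9542


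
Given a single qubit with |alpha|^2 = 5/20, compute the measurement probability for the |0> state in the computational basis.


|alpha|^2 = 5/20 = 0.2500
|beta|^2 = 1 - 5/20 = 15/20 = 0.7500
P(|0>) = |alpha|^2 = 0.2500

0.2500


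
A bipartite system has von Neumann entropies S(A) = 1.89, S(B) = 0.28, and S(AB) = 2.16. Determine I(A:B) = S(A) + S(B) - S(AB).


I(A:B) = S(A) + S(B) - S(AB)
= 1.89 + 0.28 - 2.16
= 0.0100

0.0100


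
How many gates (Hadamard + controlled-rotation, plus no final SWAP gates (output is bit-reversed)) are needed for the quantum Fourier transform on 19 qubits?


Hadamard gates: 19
Controlled rotations: n*(n-1)/2 = 19*18/2 = 171
SWAP gates: 0 (omitted)
Total = 19 + 171
= 190

190
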